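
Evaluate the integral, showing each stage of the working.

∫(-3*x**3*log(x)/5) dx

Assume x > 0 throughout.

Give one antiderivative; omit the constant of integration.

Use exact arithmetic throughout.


Step 1. Integrate ∫(-3*x**3*log(x)/5) dx by parts with u = log(x), dv = (-3*x**3/5) dx, so v = -3*x**4/20 [assuming x > 0]: now -3*x**4*log(x)/20 + ∫(3*x**3/20) dx.
Step 2. Evaluate the standard form: now -3*x**4*log(x)/20 + 3*x**4/80.
Answer: -3*x**4*log(x)/20 + 3*x**4/80.


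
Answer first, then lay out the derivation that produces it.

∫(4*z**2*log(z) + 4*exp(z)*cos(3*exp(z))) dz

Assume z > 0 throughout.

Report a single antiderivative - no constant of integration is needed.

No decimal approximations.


The answer is 4*z**3*log(z)/3 - 4*z**3/9 + 4*sin(3*exp(z))/3.
Step 1. Rewrite: now ∫(4*z**2*log(z)) dz + ∫(4*exp(z)*cos(3*exp(z))) dz.
Step 2. Substitute u = exp(z), turning ∫(4*exp(z)*cos(3*exp(z))) dz into ∫(4*cos(3*u)) du: now ∫(4*z**2*log(z)) dz + ∫(4*cos(3*u)) du.
Step 3. Evaluate the standard form: now 4*sin(3*u)/3 + ∫(4*z**2*log(z)) dz.
Step 4. Substitute back u = exp(z): now 4*sin(3*exp(z))/3 + ∫(4*z**2*log(z)) dz.
Step 5. Integrate ∫(4*z**2*log(z)) dz by parts with u = log(z), dv = (4*z**2) dz, so v = 4*z**3/3 [assuming z > 0]: now 4*z**3*log(z)/3 + 4*sin(3*exp(z))/3 + ∫(-4*z**2/3) dz.
Step 6. Evaluate the standard form: now 4*z**3*log(z)/3 - 4*z**3/9 + 4*sin(3*exp(z))/3.
Answer: 4*z**3*log(z)/3 - 4*z**3/9 + 4*sin(3*exp(z))/3.


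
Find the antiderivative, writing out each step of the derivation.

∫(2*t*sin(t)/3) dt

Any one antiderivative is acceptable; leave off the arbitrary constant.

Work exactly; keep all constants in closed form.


Step 1. Integrate ∫(2*t*sin(t)/3) dt by parts with u = t, dv = (2*sin(t)/3) dt, so v = -2*cos(t)/3: now -2*t*cos(t)/3 + ∫(2*cos(t)/3) dt.
Step 2. Evaluate the standard form: now -2*t*cos(t)/3 + 2*sin(t)/3.
Answer: -2*t*cos(t)/3 + 2*sin(t)/3.


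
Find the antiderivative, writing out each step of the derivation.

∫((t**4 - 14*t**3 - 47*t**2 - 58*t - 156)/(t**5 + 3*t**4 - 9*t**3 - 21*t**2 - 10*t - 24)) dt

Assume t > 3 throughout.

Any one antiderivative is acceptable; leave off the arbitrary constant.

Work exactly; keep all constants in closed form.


Step 1. Decompose ∫((t**4 - 14*t**3 - 47*t**2 - 58*t - 156)/(t**5 + 3*t**4 - 9*t**3 - 21*t**2 - 10*t - 24)) dt by partial fractions, (t**4 - 14*t**3 - 47*t**2 - 58*t - 156)/(t**5 + 3*t**4 - 9*t**3 - 21*t**2 - 10*t - 24) = 4/(t**2 + 1) + 2/(t + 4) + 2/(t + 2) - 3/(t - 3): now ∫(-3/(t - 3)) dt + ∫(2/(t + 2)) dt + ∫(2/(t + 4)) dt + ∫(4/(t**2 + 1)) dt.
Step 2. Evaluate the standard form [assuming t > -4]: now 2*log(t + 4) + ∫(-3/(t - 3)) dt + ∫(2/(t + 2)) dt + ∫(4/(t**2 + 1)) dt.
Step 3. Evaluate the standard form [assuming t > -2]: now 2*log(t + 2) + 2*log(t + 4) + ∫(-3/(t - 3)) dt + ∫(4/(t**2 + 1)) dt.
Step 4. Evaluate the standard form [assuming t > 3]: now -3*log(t - 3) + 2*log(t + 2) + 2*log(t + 4) + ∫(4/(t**2 + 1)) dt.
Step 5. Evaluate the standard form: now -3*log(t - 3) + 2*log(t + 2) + 2*log(t + 4) + 4*atan(t).
Answer: -3*log(t - 3) + 2*log(t + 2) + 2*log(t + 4) + 4*atan(t).


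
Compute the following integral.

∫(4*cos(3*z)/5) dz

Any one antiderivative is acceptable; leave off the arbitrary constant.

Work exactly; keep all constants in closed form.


Answer: 4*sin(3*z)/15.


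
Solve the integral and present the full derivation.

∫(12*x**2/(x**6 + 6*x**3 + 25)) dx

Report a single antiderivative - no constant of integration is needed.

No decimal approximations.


Step 1. Substitute u = x**3 + 3, turning ∫(12*x**2/(x**6 + 6*x**3 + 25)) dx into ∫(4/(u**2 + 16)) du: now ∫(4/(u**2 + 16)) du.
Step 2. Evaluate the standard form: now atan(u/4).
Step 3. Substitute back u = x**3 + 3: now atan(x**3/4 + 3/4).
Answer: atan(x**3/4 + 3/4).


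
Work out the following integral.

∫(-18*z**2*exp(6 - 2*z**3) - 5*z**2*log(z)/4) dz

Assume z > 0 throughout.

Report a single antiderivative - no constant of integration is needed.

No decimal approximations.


Answer: -5*z**3*log(z)/12 + 5*z**3/36 + 3*exp(6 - 2*z**3).


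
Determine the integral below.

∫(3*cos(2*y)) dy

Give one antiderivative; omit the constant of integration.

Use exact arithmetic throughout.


Answer: 3*sin(2*y)/2.


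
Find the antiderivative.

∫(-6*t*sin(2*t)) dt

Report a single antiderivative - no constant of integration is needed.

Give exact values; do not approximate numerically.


Answer: 3*t*cos(2*t) - 3*sin(2*t)/2.


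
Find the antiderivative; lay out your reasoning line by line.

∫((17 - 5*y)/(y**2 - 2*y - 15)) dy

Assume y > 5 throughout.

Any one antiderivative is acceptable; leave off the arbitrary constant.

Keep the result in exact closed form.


Step 1. Decompose ∫((17 - 5*y)/(y**2 - 2*y - 15)) dy by partial fractions, (17 - 5*y)/(y**2 - 2*y - 15) = -4/(y + 3) - 1/(y - 5): now ∫(-1/(y - 5)) dy + ∫(-4/(y + 3)) dy.
Step 2. Evaluate the standard form [assuming y > -3]: now -4*log(y + 3) + ∫(-1/(y - 5)) dy.
Step 3. Evaluate the standard form [assuming y > 5]: now -log(y - 5) - 4*log(y + 3).
Answer: -log(y - 5) - 4*log(y + 3).


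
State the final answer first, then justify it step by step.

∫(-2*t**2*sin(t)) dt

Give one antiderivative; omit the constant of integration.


The answer is 2*t**2*cos(t) - 4*t*sin(t) - 4*cos(t).
Step 1. Integrate ∫(-2*t**2*sin(t)) dt by parts with u = t**2, dv = (-2*sin(t)) dt, so v = 2*cos(t): now 2*t**2*cos(t) + ∫(-4*t*cos(t)) dt.
Step 2. Integrate ∫(-4*t*cos(t)) dt by parts with u = t, dv = (-4*cos(t)) dt, so v = -4*sin(t): now 2*t**2*cos(t) - 4*t*sin(t) + ∫(4*sin(t)) dt.
Step 3. Evaluate the standard form: now 2*t**2*cos(t) - 4*t*sin(t) - 4*cos(t).
Answer: 2*t**2*cos(t) - 4*t*sin(t) - 4*cos(t).


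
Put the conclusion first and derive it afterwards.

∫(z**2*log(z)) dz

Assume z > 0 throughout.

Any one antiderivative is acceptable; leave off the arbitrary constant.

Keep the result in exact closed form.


The answer is z**3*log(z)/3 - z**3/9.
Step 1. Integrate ∫(z**2*log(z)) dz by parts with u = log(z), dv = (z**2) dz, so v = z**3/3 [assuming z > 0]: now z**3*log(z)/3 + ∫(-z**2/3) dz.
Step 2. Evaluate the standard form: now z**3*log(z)/3 - z**3/9.
Answer: z**3*log(z)/3 - z**3/9.


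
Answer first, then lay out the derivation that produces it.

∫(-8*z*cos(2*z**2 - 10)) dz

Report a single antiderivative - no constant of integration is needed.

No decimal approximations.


The answer is -2*sin(2*z**2 - 10).
Step 1. Substitute u = z**2 - 5, turning ∫(-8*z*cos(2*z**2 - 10)) dz into ∫(-4*cos(2*u)) du: now ∫(-4*cos(2*u)) du.
Step 2. Evaluate the standard form: now -2*sin(2*u).
Step 3. Substitute back u = z**2 - 5: now -2*sin(2*z**2 - 10).
Answer: -2*sin(2*z**2 - 10).


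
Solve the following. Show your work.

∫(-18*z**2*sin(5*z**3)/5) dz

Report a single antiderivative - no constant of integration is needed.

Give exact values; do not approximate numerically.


Step 1. Substitute u = z**3, turning ∫(-18*z**2*sin(5*z**3)/5) dz into ∫(-6*sin(5*u)/5) du: now ∫(-6*sin(5*u)/5) du.
Step 2. Evaluate the standard form: now 6*cos(5*u)/25.
Step 3. Substitute back u = z**3: now 6*cos(5*z**3)/25.
Answer: 6*cos(5*z**3)/25.


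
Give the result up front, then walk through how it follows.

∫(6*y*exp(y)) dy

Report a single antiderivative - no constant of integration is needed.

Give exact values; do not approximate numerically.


The answer is 6*y*exp(y) - 6*exp(y).
Step 1. Integrate ∫(6*y*exp(y)) dy by parts with u = y, dv = (6*exp(y)) dy, so v = 6*exp(y): now 6*y*exp(y) + ∫(-6*exp(y)) dy.
Step 2. Evaluate the standard form: now 6*y*exp(y) - 6*exp(y).
Answer: 6*y*exp(y) - 6*exp(y).


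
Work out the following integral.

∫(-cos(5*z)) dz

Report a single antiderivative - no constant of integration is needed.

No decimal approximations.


Answer: -sin(5*z)/5.


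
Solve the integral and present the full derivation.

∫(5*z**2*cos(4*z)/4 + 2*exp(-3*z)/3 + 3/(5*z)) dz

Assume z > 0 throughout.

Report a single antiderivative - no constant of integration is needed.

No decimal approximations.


Step 1. Rewrite: now ∫(3/(5*z)) dz + ∫(5*z**2*cos(4*z)/4) dz + ∫(2*exp(-3*z)/3) dz.
Step 2. Evaluate the standard form: now ∫(3/(5*z)) dz + ∫(5*z**2*cos(4*z)/4) dz - 2*exp(-3*z)/9.
Step 3. Integrate ∫(5*z**2*cos(4*z)/4) dz by parts with u = z**2, dv = (5*cos(4*z)/4) dz, so v = 5*sin(4*z)/16: now 5*z**2*sin(4*z)/16 + ∫(3/(5*z)) dz + ∫(-5*z*sin(4*z)/8) dz - 2*exp(-3*z)/9.
Step 4. Integrate ∫(-5*z*sin(4*z)/8) dz by parts with u = z, dv = (-5*sin(4*z)/8) dz, so v = 5*cos(4*z)/32: now 5*z**2*sin(4*z)/16 + 5*z*cos(4*z)/32 + ∫(3/(5*z)) dz + ∫(-5*cos(4*z)/32) dz - 2*exp(-3*z)/9.
Step 5. Evaluate the standard form: now 5*z**2*sin(4*z)/16 + 5*z*cos(4*z)/32 - 5*sin(4*z)/128 + ∫(3/(5*z)) dz - 2*exp(-3*z)/9.
Step 6. Evaluate the standard form [assuming z > 0]: now 5*z**2*sin(4*z)/16 + 5*z*cos(4*z)/32 + 3*log(z)/5 - 5*sin(4*z)/128 - 2*exp(-3*z)/9.
Answer: 5*z**2*sin(4*z)/16 + 5*z*cos(4*z)/32 + 3*log(z)/5 - 5*sin(4*z)/128 - 2*exp(-3*z)/9.


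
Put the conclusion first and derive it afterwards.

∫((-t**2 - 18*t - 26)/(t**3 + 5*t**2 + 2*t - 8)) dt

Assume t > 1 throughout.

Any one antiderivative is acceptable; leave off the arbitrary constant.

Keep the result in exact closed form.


The answer is -3*log(t - 1) - log(t + 2) + 3*log(t + 4).
Step 1. Decompose ∫((-t**2 - 18*t - 26)/(t**3 + 5*t**2 + 2*t - 8)) dt by partial fractions, (-t**2 - 18*t - 26)/(t**3 + 5*t**2 + 2*t - 8) = 3/(t + 4) - 1/(t + 2) - 3/(t - 1): now ∫(-3/(t - 1)) dt + ∫(-1/(t + 2)) dt + ∫(3/(t + 4)) dt.
Step 2. Evaluate the standard form [assuming t > -4]: now 3*log(t + 4) + ∫(-3/(t - 1)) dt + ∫(-1/(t + 2)) dt.
Step 3. Evaluate the standard form [assuming t > -2]: now -log(t + 2) + 3*log(t + 4) + ∫(-3/(t - 1)) dt.
Step 4. Evaluate the standard form [assuming t > 1]: now -3*log(t - 1) - log(t + 2) + 3*log(t + 4).
Answer: -3*log(t - 1) - log(t + 2) + 3*log(t + 4).


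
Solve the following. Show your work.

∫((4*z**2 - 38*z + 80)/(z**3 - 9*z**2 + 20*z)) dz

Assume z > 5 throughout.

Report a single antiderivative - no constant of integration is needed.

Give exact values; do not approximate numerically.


Step 1. Decompose ∫((4*z**2 - 38*z + 80)/(z**3 - 9*z**2 + 20*z)) dz by partial fractions, (4*z**2 - 38*z + 80)/(z**3 - 9*z**2 + 20*z) = 2/(z - 4) - 2/(z - 5) + 4/z: now ∫(4/z) dz + ∫(-2/(z - 5)) dz + ∫(2/(z - 4)) dz.
Step 2. Evaluate the standard form [assuming z > 5]: now -2*log(z - 5) + ∫(4/z) dz + ∫(2/(z - 4)) dz.
Step 3. Evaluate the standard form [assuming z > 0]: now 4*log(z) - 2*log(z - 5) + ∫(2/(z - 4)) dz.
Step 4. Evaluate the standard form [assuming z > 4]: now 4*log(z) - 2*log(z - 5) + 2*log(z - 4).
Answer: 4*log(z) - 2*log(z - 5) + 2*log(z - 4).


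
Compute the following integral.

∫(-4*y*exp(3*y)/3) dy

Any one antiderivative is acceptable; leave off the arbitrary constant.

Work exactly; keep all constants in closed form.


Answer: -4*y*exp(3*y)/9 + 4*exp(3*y)/27.


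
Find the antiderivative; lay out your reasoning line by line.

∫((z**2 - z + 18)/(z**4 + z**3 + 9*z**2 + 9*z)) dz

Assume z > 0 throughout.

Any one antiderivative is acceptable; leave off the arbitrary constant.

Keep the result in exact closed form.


Step 1. Decompose ∫((z**2 - z + 18)/(z**4 + z**3 + 9*z**2 + 9*z)) dz by partial fractions, (z**2 - z + 18)/(z**4 + z**3 + 9*z**2 + 9*z) = -1/(z**2 + 9) - 2/(z + 1) + 2/z: now ∫(2/z) dz + ∫(-2/(z + 1)) dz + ∫(-1/(z**2 + 9)) dz.
Step 2. Evaluate the standard form [assuming z > -1]: now -2*log(z + 1) + ∫(2/z) dz + ∫(-1/(z**2 + 9)) dz.
Step 3. Evaluate the standard form [assuming z > 0]: now 2*log(z) - 2*log(z + 1) + ∫(-1/(z**2 + 9)) dz.
Step 4. Evaluate the standard form: now 2*log(z) - 2*log(z + 1) - atan(z/3)/3.
Answer: 2*log(z) - 2*log(z + 1) - atan(z/3)/3.


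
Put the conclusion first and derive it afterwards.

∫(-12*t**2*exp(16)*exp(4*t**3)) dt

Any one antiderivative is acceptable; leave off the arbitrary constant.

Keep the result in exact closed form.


The answer is -exp(4*t**3 + 16).
Step 1. Substitute u = t**3 + 4, turning ∫(-12*t**2*exp(16)*exp(4*t**3)) dt into ∫(-4*exp(4*u)) du: now ∫(-4*exp(4*u)) du.
Step 2. Evaluate the standard form: now -exp(4*u).
Step 3. Substitute back u = t**3 + 4: now -exp(4*t**3 + 16).
Answer: -exp(4*t**3 + 16).


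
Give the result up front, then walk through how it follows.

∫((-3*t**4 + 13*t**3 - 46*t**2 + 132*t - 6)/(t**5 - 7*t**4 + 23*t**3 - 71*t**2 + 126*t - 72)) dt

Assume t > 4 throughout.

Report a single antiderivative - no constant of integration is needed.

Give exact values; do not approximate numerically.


The answer is -log(t - 4) - 5*log(t - 2) + 3*log(t - 1) + atan(t/3).
Step 1. Decompose ∫((-3*t**4 + 13*t**3 - 46*t**2 + 132*t - 6)/(t**5 - 7*t**4 + 23*t**3 - 71*t**2 + 126*t - 72)) dt by partial fractions, (-3*t**4 + 13*t**3 - 46*t**2 + 132*t - 6)/(t**5 - 7*t**4 + 23*t**3 - 71*t**2 + 126*t - 72) = 3/(t**2 + 9) + 3/(t - 1) - 5/(t - 2) - 1/(t - 4): now ∫(-1/(t - 4)) dt + ∫(-5/(t - 2)) dt + ∫(3/(t - 1)) dt + ∫(3/(t**2 + 9)) dt.
Step 2. Evaluate the standard form [assuming t > 2]: now -5*log(t - 2) + ∫(-1/(t - 4)) dt + ∫(3/(t - 1)) dt + ∫(3/(t**2 + 9)) dt.
Step 3. Evaluate the standard form [assuming t > 1]: now -5*log(t - 2) + 3*log(t - 1) + ∫(-1/(t - 4)) dt + ∫(3/(t**2 + 9)) dt.
Step 4. Evaluate the standard form [assuming t > 4]: now -log(t - 4) - 5*log(t - 2) + 3*log(t - 1) + ∫(3/(t**2 + 9)) dt.
Step 5. Evaluate the standard form: now -log(t - 4) - 5*log(t - 2) + 3*log(t - 1) + atan(t/3).
Answer: -log(t - 4) - 5*log(t - 2) + 3*log(t - 1) + atan(t/3).


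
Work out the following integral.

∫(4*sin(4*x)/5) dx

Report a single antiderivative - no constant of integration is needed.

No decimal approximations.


Answer: -cos(4*x)/5.


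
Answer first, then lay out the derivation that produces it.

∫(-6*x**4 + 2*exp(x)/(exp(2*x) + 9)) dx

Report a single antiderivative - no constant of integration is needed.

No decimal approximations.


The answer is -6*x**5/5 + 2*atan(exp(x)/3)/3.
Step 1. Rewrite: now ∫(-6*x**4) dx + ∫(2*exp(x)/(exp(2*x) + 9)) dx.
Step 2. Substitute u = exp(x), turning ∫(2*exp(x)/(exp(2*x) + 9)) dx into ∫(2/(u**2 + 9)) du: now ∫(-6*x**4) dx + ∫(2/(u**2 + 9)) du.
Step 3. Evaluate the standard form: now 2*atan(u/3)/3 + ∫(-6*x**4) dx.
Step 4. Substitute back u = exp(x): now 2*atan(exp(x)/3)/3 + ∫(-6*x**4) dx.
Step 5. Evaluate the standard form: now -6*x**5/5 + 2*atan(exp(x)/3)/3.
Answer: -6*x**5/5 + 2*atan(exp(x)/3)/3.


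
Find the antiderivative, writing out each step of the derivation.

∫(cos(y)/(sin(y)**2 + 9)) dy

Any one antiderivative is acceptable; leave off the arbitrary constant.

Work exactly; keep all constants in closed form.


Step 1. Substitute u = sin(y), turning ∫(cos(y)/(sin(y)**2 + 9)) dy into ∫(1/(u**2 + 9)) du: now ∫(1/(u**2 + 9)) du.
Step 2. Evaluate the standard form: now atan(u/3)/3.
Step 3. Substitute back u = sin(y): now atan(sin(y)/3)/3.
Answer: atan(sin(y)/3)/3.


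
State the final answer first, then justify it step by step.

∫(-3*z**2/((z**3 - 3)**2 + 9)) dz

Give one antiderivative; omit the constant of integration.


The answer is -atan(z**3/3 - 1)/3.
Step 1. Substitute u = z**3 - 3, turning ∫(-3*z**2/((z**3 - 3)**2 + 9)) dz into ∫(-1/(u**2 + 9)) du: now ∫(-1/(u**2 + 9)) du.
Step 2. Evaluate the standard form: now -atan(u/3)/3.
Step 3. Substitute back u = z**3 - 3: now -atan(z**3/3 - 1)/3.
Answer: -atan(z**3/3 - 1)/3.


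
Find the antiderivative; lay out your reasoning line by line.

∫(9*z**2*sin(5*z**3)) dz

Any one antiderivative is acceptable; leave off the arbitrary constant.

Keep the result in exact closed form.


Step 1. Substitute u = z**3, turning ∫(9*z**2*sin(5*z**3)) dz into ∫(3*sin(5*u)) du: now ∫(3*sin(5*u)) du.
Step 2. Evaluate the standard form: now -3*cos(5*u)/5.
Step 3. Substitute back u = z**3: now -3*cos(5*z**3)/5.
Answer: -3*cos(5*z**3)/5.


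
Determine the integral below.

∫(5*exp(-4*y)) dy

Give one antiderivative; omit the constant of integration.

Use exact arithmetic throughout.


Answer: -5*exp(-4*y)/4.


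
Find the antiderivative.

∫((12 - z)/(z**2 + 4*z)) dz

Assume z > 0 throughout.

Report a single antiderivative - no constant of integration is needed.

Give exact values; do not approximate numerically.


Answer: 3*log(z) - 4*log(z + 4).


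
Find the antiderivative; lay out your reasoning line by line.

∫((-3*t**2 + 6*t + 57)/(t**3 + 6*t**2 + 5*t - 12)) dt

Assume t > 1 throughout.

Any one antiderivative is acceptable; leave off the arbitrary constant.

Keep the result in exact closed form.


Step 1. Decompose ∫((-3*t**2 + 6*t + 57)/(t**3 + 6*t**2 + 5*t - 12)) dt by partial fractions, (-3*t**2 + 6*t + 57)/(t**3 + 6*t**2 + 5*t - 12) = -3/(t + 4) - 3/(t + 3) + 3/(t - 1): now ∫(3/(t - 1)) dt + ∫(-3/(t + 3)) dt + ∫(-3/(t + 4)) dt.
Step 2. Evaluate the standard form [assuming t > -4]: now -3*log(t + 4) + ∫(3/(t - 1)) dt + ∫(-3/(t + 3)) dt.
Step 3. Evaluate the standard form [assuming t > 1]: now 3*log(t - 1) - 3*log(t + 4) + ∫(-3/(t + 3)) dt.
Step 4. Evaluate the standard form [assuming t > -3]: now 3*log(t - 1) - 3*log(t + 3) - 3*log(t + 4).
Answer: 3*log(t - 1) - 3*log(t + 3) - 3*log(t + 4).


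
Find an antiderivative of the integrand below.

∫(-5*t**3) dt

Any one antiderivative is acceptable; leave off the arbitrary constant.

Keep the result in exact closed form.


Answer: -5*t**4/4.


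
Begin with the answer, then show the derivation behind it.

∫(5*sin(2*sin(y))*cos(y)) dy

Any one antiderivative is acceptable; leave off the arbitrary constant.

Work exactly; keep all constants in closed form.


The answer is -5*cos(2*sin(y))/2.
Step 1. Substitute u = sin(y), turning ∫(5*sin(2*sin(y))*cos(y)) dy into ∫(5*sin(2*u)) du: now ∫(5*sin(2*u)) du.
Step 2. Evaluate the standard form: now -5*cos(2*u)/2.
Step 3. Substitute back u = sin(y): now -5*cos(2*sin(y))/2.
Answer: -5*cos(2*sin(y))/2.


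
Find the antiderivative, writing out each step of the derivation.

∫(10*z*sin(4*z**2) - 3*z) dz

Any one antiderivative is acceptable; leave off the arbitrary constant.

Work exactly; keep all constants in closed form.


Step 1. Rewrite: now ∫(-3*z) dz + ∫(10*z*sin(4*z**2)) dz.
Step 2. Evaluate the standard form: now -3*z**2/2 + ∫(10*z*sin(4*z**2)) dz.
Step 3. Substitute u = z**2, turning ∫(10*z*sin(4*z**2)) dz into ∫(5*sin(4*u)) du: now -3*z**2/2 + ∫(5*sin(4*u)) du.
Step 4. Evaluate the standard form: now -3*z**2/2 - 5*cos(4*u)/4.
Step 5. Substitute back u = z**2: now -3*z**2/2 - 5*cos(4*z**2)/4.
Answer: -3*z**2/2 - 5*cos(4*z**2)/4.


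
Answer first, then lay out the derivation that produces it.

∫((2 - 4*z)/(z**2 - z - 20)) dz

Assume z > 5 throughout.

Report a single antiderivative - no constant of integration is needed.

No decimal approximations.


The answer is -2*log(z - 5) - 2*log(z + 4).
Step 1. Decompose ∫((2 - 4*z)/(z**2 - z - 20)) dz by partial fractions, (2 - 4*z)/(z**2 - z - 20) = -2/(z + 4) - 2/(z - 5): now ∫(-2/(z - 5)) dz + ∫(-2/(z + 4)) dz.
Step 2. Evaluate the standard form [assuming z > -4]: now -2*log(z + 4) + ∫(-2/(z - 5)) dz.
Step 3. Evaluate the standard form [assuming z > 5]: now -2*log(z - 5) - 2*log(z + 4).
Answer: -2*log(z - 5) - 2*log(z + 4).


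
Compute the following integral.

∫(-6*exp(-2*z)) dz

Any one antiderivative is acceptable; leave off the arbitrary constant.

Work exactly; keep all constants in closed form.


Answer: 3*exp(-2*z).


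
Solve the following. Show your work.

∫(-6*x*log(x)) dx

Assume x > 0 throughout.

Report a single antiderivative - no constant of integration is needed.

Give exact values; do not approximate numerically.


Step 1. Integrate ∫(-6*x*log(x)) dx by parts with u = log(x), dv = (-6*x) dx, so v = -3*x**2 [assuming x > 0]: now -3*x**2*log(x) + ∫(3*x) dx.
Step 2. Evaluate the standard form: now -3*x**2*log(x) + 3*x**2/2.
Answer: -3*x**2*log(x) + 3*x**2/2.


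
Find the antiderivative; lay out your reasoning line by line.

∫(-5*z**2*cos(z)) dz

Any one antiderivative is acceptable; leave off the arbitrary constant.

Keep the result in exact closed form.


Step 1. Integrate ∫(-5*z**2*cos(z)) dz by parts with u = z**2, dv = (-5*cos(z)) dz, so v = -5*sin(z): now -5*z**2*sin(z) + ∫(10*z*sin(z)) dz.
Step 2. Integrate ∫(10*z*sin(z)) dz by parts with u = z, dv = (10*sin(z)) dz, so v = -10*cos(z): now -5*z**2*sin(z) - 10*z*cos(z) + ∫(10*cos(z)) dz.
Step 3. Evaluate the standard form: now -5*z**2*sin(z) - 10*z*cos(z) + 10*sin(z).
Answer: -5*z**2*sin(z) - 10*z*cos(z) + 10*sin(z).


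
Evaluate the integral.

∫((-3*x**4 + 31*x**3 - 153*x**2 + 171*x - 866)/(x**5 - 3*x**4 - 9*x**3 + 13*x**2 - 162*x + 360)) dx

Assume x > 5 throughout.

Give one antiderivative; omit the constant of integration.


Answer: -2*log(x - 5) + 4*log(x - 2) - 5*log(x + 4) + 4*atan(x/3)/3.


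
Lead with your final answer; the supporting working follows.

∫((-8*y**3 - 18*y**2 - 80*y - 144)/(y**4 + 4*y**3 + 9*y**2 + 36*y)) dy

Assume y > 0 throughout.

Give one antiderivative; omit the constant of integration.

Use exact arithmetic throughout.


The answer is -4*log(y) - 4*log(y + 4) - 2*atan(y/3)/3.
Step 1. Decompose ∫((-8*y**3 - 18*y**2 - 80*y - 144)/(y**4 + 4*y**3 + 9*y**2 + 36*y)) dy by partial fractions, (-8*y**3 - 18*y**2 - 80*y - 144)/(y**4 + 4*y**3 + 9*y**2 + 36*y) = -2/(y**2 + 9) - 4/(y + 4) - 4/y: now ∫(-4/y) dy + ∫(-4/(y + 4)) dy + ∫(-2/(y**2 + 9)) dy.
Step 2. Evaluate the standard form [assuming y > -4]: now -4*log(y + 4) + ∫(-4/y) dy + ∫(-2/(y**2 + 9)) dy.
Step 3. Evaluate the standard form [assuming y > 0]: now -4*log(y) - 4*log(y + 4) + ∫(-2/(y**2 + 9)) dy.
Step 4. Evaluate the standard form: now -4*log(y) - 4*log(y + 4) - 2*atan(y/3)/3.
Answer: -4*log(y) - 4*log(y + 4) - 2*atan(y/3)/3.


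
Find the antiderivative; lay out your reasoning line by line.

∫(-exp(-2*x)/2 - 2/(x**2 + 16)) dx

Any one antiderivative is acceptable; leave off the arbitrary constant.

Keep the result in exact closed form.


Step 1. Rewrite: now ∫(-2/(x**2 + 16)) dx + ∫(-exp(-2*x)/2) dx.
Step 2. Evaluate the standard form: now -atan(x/4)/2 + ∫(-exp(-2*x)/2) dx.
Step 3. Evaluate the standard form: now -atan(x/4)/2 + exp(-2*x)/4.
Answer: -atan(x/4)/2 + exp(-2*x)/4.


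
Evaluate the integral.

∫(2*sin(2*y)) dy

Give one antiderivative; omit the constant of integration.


Answer: -cos(2*y).


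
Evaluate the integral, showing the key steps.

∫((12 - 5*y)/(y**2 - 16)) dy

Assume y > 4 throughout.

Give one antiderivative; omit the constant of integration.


Step 1. Decompose ∫((12 - 5*y)/(y**2 - 16)) dy by partial fractions, (12 - 5*y)/(y**2 - 16) = -4/(y + 4) - 1/(y - 4): now ∫(-1/(y - 4)) dy + ∫(-4/(y + 4)) dy.
Step 2. Evaluate the standard form [assuming y > -4]: now -4*log(y + 4) + ∫(-1/(y - 4)) dy.
Step 3. Evaluate the standard form [assuming y > 4]: now -log(y - 4) - 4*log(y + 4).
Answer: -log(y - 4) - 4*log(y + 4).


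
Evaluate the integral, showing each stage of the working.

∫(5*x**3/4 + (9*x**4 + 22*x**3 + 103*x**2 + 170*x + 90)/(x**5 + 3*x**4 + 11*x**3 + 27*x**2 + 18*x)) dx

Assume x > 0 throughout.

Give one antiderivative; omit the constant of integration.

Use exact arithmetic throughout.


Step 1. Rewrite: now ∫(5*x**3/4) dx + ∫((9*x**4 + 22*x**3 + 103*x**2 + 170*x + 90)/(x**5 + 3*x**4 + 11*x**3 + 27*x**2 + 18*x)) dx.
Step 2. Decompose ∫((9*x**4 + 22*x**3 + 103*x**2 + 170*x + 90)/(x**5 + 3*x**4 + 11*x**3 + 27*x**2 + 18*x)) dx by partial fractions, (9*x**4 + 22*x**3 + 103*x**2 + 170*x + 90)/(x**5 + 3*x**4 + 11*x**3 + 27*x**2 + 18*x) = 4/(x**2 + 9) + 5/(x + 2) - 1/(x + 1) + 5/x: now ∫(5/x) dx + ∫(5*x**3/4) dx + ∫(-1/(x + 1)) dx + ∫(5/(x + 2)) dx + ∫(4/(x**2 + 9)) dx.
Step 3. Evaluate the standard form [assuming x > 0]: now 5*log(x) + ∫(5*x**3/4) dx + ∫(-1/(x + 1)) dx + ∫(5/(x + 2)) dx + ∫(4/(x**2 + 9)) dx.
Step 4. Evaluate the standard form [assuming x > -1]: now 5*log(x) - log(x + 1) + ∫(5*x**3/4) dx + ∫(5/(x + 2)) dx + ∫(4/(x**2 + 9)) dx.
Step 5. Evaluate the standard form [assuming x > -2]: now 5*log(x) - log(x + 1) + 5*log(x + 2) + ∫(5*x**3/4) dx + ∫(4/(x**2 + 9)) dx.
Step 6. Evaluate the standard form: now 5*log(x) - log(x + 1) + 5*log(x + 2) + 4*atan(x/3)/3 + ∫(5*x**3/4) dx.
Step 7. Evaluate the standard form: now 5*x**4/16 + 5*log(x) - log(x + 1) + 5*log(x + 2) + 4*atan(x/3)/3.
Answer: 5*x**4/16 + 5*log(x) - log(x + 1) + 5*log(x + 2) + 4*atan(x/3)/3.


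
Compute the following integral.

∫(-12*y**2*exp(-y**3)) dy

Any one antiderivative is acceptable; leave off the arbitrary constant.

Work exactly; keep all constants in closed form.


Answer: 4*exp(-y**3).


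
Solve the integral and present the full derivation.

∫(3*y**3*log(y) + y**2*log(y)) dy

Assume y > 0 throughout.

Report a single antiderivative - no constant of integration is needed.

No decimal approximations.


Step 1. Rewrite: now ∫(y**2*log(y)) dy + ∫(3*y**3*log(y)) dy.
Step 2. Integrate ∫(3*y**3*log(y)) dy by parts with u = log(y), dv = (3*y**3) dy, so v = 3*y**4/4 [assuming y > 0]: now 3*y**4*log(y)/4 + ∫(-3*y**3/4) dy + ∫(y**2*log(y)) dy.
Step 3. Evaluate the standard form: now 3*y**4*log(y)/4 - 3*y**4/16 + ∫(y**2*log(y)) dy.
Step 4. Integrate ∫(y**2*log(y)) dy by parts with u = log(y), dv = (y**2) dy, so v = y**3/3 [assuming y > 0]: now 3*y**4*log(y)/4 - 3*y**4/16 + y**3*log(y)/3 + ∫(-y**2/3) dy.
Step 5. Evaluate the standard form: now 3*y**4*log(y)/4 - 3*y**4/16 + y**3*log(y)/3 - y**3/9.
Answer: 3*y**4*log(y)/4 - 3*y**4/16 + y**3*log(y)/3 - y**3/9.


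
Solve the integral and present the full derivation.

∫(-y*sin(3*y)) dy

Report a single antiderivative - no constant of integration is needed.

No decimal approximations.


Step 1. Integrate ∫(-y*sin(3*y)) dy by parts with u = y, dv = (-sin(3*y)) dy, so v = cos(3*y)/3: now y*cos(3*y)/3 + ∫(-cos(3*y)/3) dy.
Step 2. Evaluate the standard form: now y*cos(3*y)/3 - sin(3*y)/9.
Answer: y*cos(3*y)/3 - sin(3*y)/9.


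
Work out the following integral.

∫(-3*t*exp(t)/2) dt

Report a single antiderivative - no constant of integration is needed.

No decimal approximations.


Answer: -3*t*exp(t)/2 + 3*exp(t)/2.


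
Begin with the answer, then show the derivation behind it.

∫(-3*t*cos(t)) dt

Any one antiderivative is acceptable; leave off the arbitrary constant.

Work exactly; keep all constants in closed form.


The answer is -3*t*sin(t) - 3*cos(t).
Step 1. Integrate ∫(-3*t*cos(t)) dt by parts with u = t, dv = (-3*cos(t)) dt, so v = -3*sin(t): now -3*t*sin(t) + ∫(3*sin(t)) dt.
Step 2. Evaluate the standard form: now -3*t*sin(t) - 3*cos(t).
Answer: -3*t*sin(t) - 3*cos(t).


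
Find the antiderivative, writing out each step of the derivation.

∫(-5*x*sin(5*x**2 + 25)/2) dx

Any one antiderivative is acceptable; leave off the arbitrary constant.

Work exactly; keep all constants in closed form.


Step 1. Substitute u = x**2 + 5, turning ∫(-5*x*sin(5*x**2 + 25)/2) dx into ∫(-5*sin(5*u)/4) du: now ∫(-5*sin(5*u)/4) du.
Step 2. Evaluate the standard form: now cos(5*u)/4.
Step 3. Substitute back u = x**2 + 5: now cos(5*x**2 + 25)/4.
Answer: cos(5*x**2 + 25)/4.


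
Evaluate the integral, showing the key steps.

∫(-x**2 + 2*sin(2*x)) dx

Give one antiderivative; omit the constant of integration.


Step 1. Rewrite: now ∫(-x**2) dx + ∫(2*sin(2*x)) dx.
Step 2. Evaluate the standard form: now -x**3/3 + ∫(2*sin(2*x)) dx.
Step 3. Evaluate the standard form: now -x**3/3 - cos(2*x).
Answer: -x**3/3 - cos(2*x).


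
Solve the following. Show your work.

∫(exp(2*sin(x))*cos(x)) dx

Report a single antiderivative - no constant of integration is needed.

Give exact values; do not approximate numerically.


Step 1. Substitute u = sin(x), turning ∫(exp(2*sin(x))*cos(x)) dx into ∫(exp(2*u)) du: now ∫(exp(2*u)) du.
Step 2. Evaluate the standard form: now exp(2*u)/2.
Step 3. Substitute back u = sin(x): now exp(2*sin(x))/2.
Answer: exp(2*sin(x))/2.


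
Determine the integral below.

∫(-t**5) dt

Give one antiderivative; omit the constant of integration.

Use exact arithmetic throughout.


Answer: -t**6/6.


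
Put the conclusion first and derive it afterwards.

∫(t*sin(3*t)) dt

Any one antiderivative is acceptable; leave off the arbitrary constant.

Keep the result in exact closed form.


The answer is -t*cos(3*t)/3 + sin(3*t)/9.
Step 1. Integrate ∫(t*sin(3*t)) dt by parts with u = t, dv = (sin(3*t)) dt, so v = -cos(3*t)/3: now -t*cos(3*t)/3 + ∫(cos(3*t)/3) dt.
Step 2. Evaluate the standard form: now -t*cos(3*t)/3 + sin(3*t)/9.
Answer: -t*cos(3*t)/3 + sin(3*t)/9.


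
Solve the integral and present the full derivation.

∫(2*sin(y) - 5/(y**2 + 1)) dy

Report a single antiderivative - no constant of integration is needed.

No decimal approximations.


Step 1. Rewrite: now ∫(-5/(y**2 + 1)) dy + ∫(2*sin(y)) dy.
Step 2. Evaluate the standard form: now -5*atan(y) + ∫(2*sin(y)) dy.
Step 3. Evaluate the standard form: now -2*cos(y) - 5*atan(y).
Answer: -2*cos(y) - 5*atan(y).


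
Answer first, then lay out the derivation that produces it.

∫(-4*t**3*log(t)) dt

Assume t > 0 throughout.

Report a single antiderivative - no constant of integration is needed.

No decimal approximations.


The answer is -t**4*log(t) + t**4/4.
Step 1. Integrate ∫(-4*t**3*log(t)) dt by parts with u = log(t), dv = (-4*t**3) dt, so v = -t**4 [assuming t > 0]: now -t**4*log(t) + ∫(t**3) dt.
Step 2. Evaluate the standard form: now -t**4*log(t) + t**4/4.
Answer: -t**4*log(t) + t**4/4.


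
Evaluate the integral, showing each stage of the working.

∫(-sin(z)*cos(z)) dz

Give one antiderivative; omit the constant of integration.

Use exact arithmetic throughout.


Step 1. Substitute u = sin(z), turning ∫(-sin(z)*cos(z)) dz into ∫(-u) du: now ∫(-u) du.
Step 2. Evaluate the standard form: now -u**2/2.
Step 3. Substitute back u = sin(z): now -sin(z)**2/2.
Answer: -sin(z)**2/2.


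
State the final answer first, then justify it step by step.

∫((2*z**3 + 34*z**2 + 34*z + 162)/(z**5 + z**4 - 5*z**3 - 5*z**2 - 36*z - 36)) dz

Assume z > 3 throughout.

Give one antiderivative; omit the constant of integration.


The answer is 2*log(z - 3) - 4*log(z + 1) + 2*log(z + 3) - atan(z/2).
Step 1. Decompose ∫((2*z**3 + 34*z**2 + 34*z + 162)/(z**5 + z**4 - 5*z**3 - 5*z**2 - 36*z - 36)) dz by partial fractions, (2*z**3 + 34*z**2 + 34*z + 162)/(z**5 + z**4 - 5*z**3 - 5*z**2 - 36*z - 36) = -2/(z**2 + 4) + 2/(z + 3) - 4/(z + 1) + 2/(z - 3): now ∫(2/(z - 3)) dz + ∫(-4/(z + 1)) dz + ∫(2/(z + 3)) dz + ∫(-2/(z**2 + 4)) dz.
Step 2. Evaluate the standard form [assuming z > 3]: now 2*log(z - 3) + ∫(-4/(z + 1)) dz + ∫(2/(z + 3)) dz + ∫(-2/(z**2 + 4)) dz.
Step 3. Evaluate the standard form [assuming z > -1]: now 2*log(z - 3) - 4*log(z + 1) + ∫(2/(z + 3)) dz + ∫(-2/(z**2 + 4)) dz.
Step 4. Evaluate the standard form [assuming z > -3]: now 2*log(z - 3) - 4*log(z + 1) + 2*log(z + 3) + ∫(-2/(z**2 + 4)) dz.
Step 5. Evaluate the standard form: now 2*log(z - 3) - 4*log(z + 1) + 2*log(z + 3) - atan(z/2).
Answer: 2*log(z - 3) - 4*log(z + 1) + 2*log(z + 3) - atan(z/2).


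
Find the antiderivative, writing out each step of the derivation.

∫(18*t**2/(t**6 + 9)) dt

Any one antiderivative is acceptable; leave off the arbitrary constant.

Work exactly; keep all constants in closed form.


Step 1. Substitute u = t**3, turning ∫(18*t**2/(t**6 + 9)) dt into ∫(6/(u**2 + 9)) du: now ∫(6/(u**2 + 9)) du.
Step 2. Evaluate the standard form: now 2*atan(u/3).
Step 3. Substitute back u = t**3: now 2*atan(t**3/3).
Answer: 2*atan(t**3/3).


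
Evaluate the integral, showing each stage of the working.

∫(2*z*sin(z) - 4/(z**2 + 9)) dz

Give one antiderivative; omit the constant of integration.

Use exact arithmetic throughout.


Step 1. Rewrite: now ∫(2*z*sin(z)) dz + ∫(-4/(z**2 + 9)) dz.
Step 2. Integrate ∫(2*z*sin(z)) dz by parts with u = z, dv = (2*sin(z)) dz, so v = -2*cos(z): now -2*z*cos(z) + ∫(-4/(z**2 + 9)) dz + ∫(2*cos(z)) dz.
Step 3. Evaluate the standard form: now -2*z*cos(z) + 2*sin(z) + ∫(-4/(z**2 + 9)) dz.
Step 4. Evaluate the standard form: now -2*z*cos(z) + 2*sin(z) - 4*atan(z/3)/3.
Answer: -2*z*cos(z) + 2*sin(z) - 4*atan(z/3)/3.


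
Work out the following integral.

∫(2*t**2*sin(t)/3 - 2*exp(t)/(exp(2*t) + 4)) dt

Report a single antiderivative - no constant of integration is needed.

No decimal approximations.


Answer: -2*t**2*cos(t)/3 + 4*t*sin(t)/3 + 4*cos(t)/3 - atan(exp(t)/2).


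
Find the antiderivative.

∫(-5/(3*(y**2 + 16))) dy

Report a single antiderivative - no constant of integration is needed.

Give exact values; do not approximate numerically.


Answer: -5*atan(y/4)/12.


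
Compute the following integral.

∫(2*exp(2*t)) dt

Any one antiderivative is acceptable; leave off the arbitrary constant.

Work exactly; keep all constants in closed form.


Answer: exp(2*t).


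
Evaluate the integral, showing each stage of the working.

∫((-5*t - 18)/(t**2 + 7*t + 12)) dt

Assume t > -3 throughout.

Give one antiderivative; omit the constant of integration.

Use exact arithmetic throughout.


Step 1. Decompose ∫((-5*t - 18)/(t**2 + 7*t + 12)) dt by partial fractions, (-5*t - 18)/(t**2 + 7*t + 12) = -2/(t + 4) - 3/(t + 3): now ∫(-3/(t + 3)) dt + ∫(-2/(t + 4)) dt.
Step 2. Evaluate the standard form [assuming t > -4]: now -2*log(t + 4) + ∫(-3/(t + 3)) dt.
Step 3. Evaluate the standard form [assuming t > -3]: now -3*log(t + 3) - 2*log(t + 4).
Answer: -3*log(t + 3) - 2*log(t + 4).


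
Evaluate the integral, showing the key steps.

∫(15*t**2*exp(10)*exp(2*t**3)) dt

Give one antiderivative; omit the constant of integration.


Step 1. Substitute u = t**3 + 5, turning ∫(15*t**2*exp(10)*exp(2*t**3)) dt into ∫(5*exp(2*u)) du: now ∫(5*exp(2*u)) du.
Step 2. Evaluate the standard form: now 5*exp(2*u)/2.
Step 3. Substitute back u = t**3 + 5: now 5*exp(2*t**3 + 10)/2.
Answer: 5*exp(2*t**3 + 10)/2.


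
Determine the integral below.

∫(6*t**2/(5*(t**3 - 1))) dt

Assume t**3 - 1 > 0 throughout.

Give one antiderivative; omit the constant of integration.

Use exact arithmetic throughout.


Answer: 2*log(t**3 - 1)/5.


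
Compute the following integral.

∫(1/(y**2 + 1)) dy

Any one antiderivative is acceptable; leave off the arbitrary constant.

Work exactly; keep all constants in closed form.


Answer: atan(y).


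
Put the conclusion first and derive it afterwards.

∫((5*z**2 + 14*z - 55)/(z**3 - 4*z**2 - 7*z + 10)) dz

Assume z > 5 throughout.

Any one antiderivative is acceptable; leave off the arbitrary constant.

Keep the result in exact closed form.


The answer is 5*log(z - 5) + 3*log(z - 1) - 3*log(z + 2).
Step 1. Decompose ∫((5*z**2 + 14*z - 55)/(z**3 - 4*z**2 - 7*z + 10)) dz by partial fractions, (5*z**2 + 14*z - 55)/(z**3 - 4*z**2 - 7*z + 10) = -3/(z + 2) + 3/(z - 1) + 5/(z - 5): now ∫(5/(z - 5)) dz + ∫(3/(z - 1)) dz + ∫(-3/(z + 2)) dz.
Step 2. Evaluate the standard form [assuming z > 1]: now 3*log(z - 1) + ∫(5/(z - 5)) dz + ∫(-3/(z + 2)) dz.
Step 3. Evaluate the standard form [assuming z > -2]: now 3*log(z - 1) - 3*log(z + 2) + ∫(5/(z - 5)) dz.
Step 4. Evaluate the standard form [assuming z > 5]: now 5*log(z - 5) + 3*log(z - 1) - 3*log(z + 2).
Answer: 5*log(z - 5) + 3*log(z - 1) - 3*log(z + 2).


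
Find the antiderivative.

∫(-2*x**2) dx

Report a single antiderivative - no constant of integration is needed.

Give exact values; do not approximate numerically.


Answer: -2*x**3/3.


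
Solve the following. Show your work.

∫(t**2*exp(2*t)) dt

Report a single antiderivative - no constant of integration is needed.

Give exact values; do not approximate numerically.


Step 1. Integrate ∫(t**2*exp(2*t)) dt by parts with u = t**2, dv = (exp(2*t)) dt, so v = exp(2*t)/2: now t**2*exp(2*t)/2 + ∫(-t*exp(2*t)) dt.
Step 2. Integrate ∫(-t*exp(2*t)) dt by parts with u = t, dv = (-exp(2*t)) dt, so v = -exp(2*t)/2: now t**2*exp(2*t)/2 - t*exp(2*t)/2 + ∫(exp(2*t)/2) dt.
Step 3. Evaluate the standard form: now t**2*exp(2*t)/2 - t*exp(2*t)/2 + exp(2*t)/4.
Answer: t**2*exp(2*t)/2 - t*exp(2*t)/2 + exp(2*t)/4.


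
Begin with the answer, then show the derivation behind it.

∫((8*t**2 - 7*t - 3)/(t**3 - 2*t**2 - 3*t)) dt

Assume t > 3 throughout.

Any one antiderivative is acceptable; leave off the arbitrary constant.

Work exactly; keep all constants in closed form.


The answer is log(t) + 4*log(t - 3) + 3*log(t + 1).
Step 1. Decompose ∫((8*t**2 - 7*t - 3)/(t**3 - 2*t**2 - 3*t)) dt by partial fractions, (8*t**2 - 7*t - 3)/(t**3 - 2*t**2 - 3*t) = 3/(t + 1) + 4/(t - 3) + 1/t: now ∫(1/t) dt + ∫(4/(t - 3)) dt + ∫(3/(t + 1)) dt.
Step 2. Evaluate the standard form [assuming t > 0]: now log(t) + ∫(4/(t - 3)) dt + ∫(3/(t + 1)) dt.
Step 3. Evaluate the standard form [assuming t > -1]: now log(t) + 3*log(t + 1) + ∫(4/(t - 3)) dt.
Step 4. Evaluate the standard form [assuming t > 3]: now log(t) + 4*log(t - 3) + 3*log(t + 1).
Answer: log(t) + 4*log(t - 3) + 3*log(t + 1).


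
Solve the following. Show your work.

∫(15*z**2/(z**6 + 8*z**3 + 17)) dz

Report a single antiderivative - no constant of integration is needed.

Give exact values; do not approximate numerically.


Step 1. Substitute u = z**3 + 4, turning ∫(15*z**2/(z**6 + 8*z**3 + 17)) dz into ∫(5/(u**2 + 1)) du: now ∫(5/(u**2 + 1)) du.
Step 2. Evaluate the standard form: now 5*atan(u).
Step 3. Substitute back u = z**3 + 4: now 5*atan(z**3 + 4).
Answer: 5*atan(z**3 + 4).


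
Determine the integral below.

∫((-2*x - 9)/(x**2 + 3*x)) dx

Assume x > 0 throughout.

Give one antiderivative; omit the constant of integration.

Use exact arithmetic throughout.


Answer: -3*log(x) + log(x + 3).


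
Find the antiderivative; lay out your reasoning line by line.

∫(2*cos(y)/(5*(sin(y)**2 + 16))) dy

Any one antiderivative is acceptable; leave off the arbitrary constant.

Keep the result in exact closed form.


Step 1. Substitute u = sin(y), turning ∫(2*cos(y)/(5*(sin(y)**2 + 16))) dy into ∫(2/(5*(u**2 + 16))) du: now ∫(2/(5*(u**2 + 16))) du.
Step 2. Evaluate the standard form: now atan(u/4)/10.
Step 3. Substitute back u = sin(y): now atan(sin(y)/4)/10.
Answer: atan(sin(y)/4)/10.


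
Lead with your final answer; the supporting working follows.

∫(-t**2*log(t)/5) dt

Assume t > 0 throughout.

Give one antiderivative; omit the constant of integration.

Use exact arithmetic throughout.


The answer is -t**3*log(t)/15 + t**3/45.
Step 1. Integrate ∫(-t**2*log(t)/5) dt by parts with u = log(t), dv = (-t**2/5) dt, so v = -t**3/15 [assuming t > 0]: now -t**3*log(t)/15 + ∫(t**2/15) dt.
Step 2. Evaluate the standard form: now -t**3*log(t)/15 + t**3/45.
Answer: -t**3*log(t)/15 + t**3/45.


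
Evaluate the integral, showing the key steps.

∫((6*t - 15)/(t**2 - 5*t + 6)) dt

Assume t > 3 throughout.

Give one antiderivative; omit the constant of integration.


Step 1. Decompose ∫((6*t - 15)/(t**2 - 5*t + 6)) dt by partial fractions, (6*t - 15)/(t**2 - 5*t + 6) = 3/(t - 2) + 3/(t - 3): now ∫(3/(t - 3)) dt + ∫(3/(t - 2)) dt.
Step 2. Evaluate the standard form [assuming t > 2]: now 3*log(t - 2) + ∫(3/(t - 3)) dt.
Step 3. Evaluate the standard form [assuming t > 3]: now 3*log(t - 3) + 3*log(t - 2).
Answer: 3*log(t - 3) + 3*log(t - 2).


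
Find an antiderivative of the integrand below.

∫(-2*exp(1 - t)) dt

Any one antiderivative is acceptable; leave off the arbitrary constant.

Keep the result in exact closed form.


Answer: 2*exp(1 - t).


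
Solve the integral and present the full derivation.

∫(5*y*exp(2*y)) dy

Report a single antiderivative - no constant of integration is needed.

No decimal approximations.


Step 1. Integrate ∫(5*y*exp(2*y)) dy by parts with u = y, dv = (5*exp(2*y)) dy, so v = 5*exp(2*y)/2: now 5*y*exp(2*y)/2 + ∫(-5*exp(2*y)/2) dy.
Step 2. Evaluate the standard form: now 5*y*exp(2*y)/2 - 5*exp(2*y)/4.
Answer: 5*y*exp(2*y)/2 - 5*exp(2*y)/4.
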